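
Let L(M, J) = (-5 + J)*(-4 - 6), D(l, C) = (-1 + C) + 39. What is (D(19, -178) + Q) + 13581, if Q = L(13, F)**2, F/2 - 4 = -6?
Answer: 21541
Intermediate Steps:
F = -4 (F = 8 + 2*(-6) = 8 - 12 = -4)
D(l, C) = 38 + C
L(M, J) = 50 - 10*J (L(M, J) = (-5 + J)*(-10) = 50 - 10*J)
Q = 8100 (Q = (50 - 10*(-4))**2 = (50 + 40)**2 = 90**2 = 8100)
(D(19, -178) + Q) + 13581 = ((38 - 178) + 8100) + 13581 = (-140 + 8100) + 13581 = 7960 + 13581 = 21541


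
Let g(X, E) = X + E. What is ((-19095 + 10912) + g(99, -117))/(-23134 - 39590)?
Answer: 8201/62724 ≈ 0.13075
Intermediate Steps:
g(X, E) = E + X
((-19095 + 10912) + g(99, -117))/(-23134 - 39590) = ((-19095 + 10912) + (-117 + 99))/(-23134 - 39590) = (-8183 - 18)/(-62724) = -8201*(-1/62724) = 8201/62724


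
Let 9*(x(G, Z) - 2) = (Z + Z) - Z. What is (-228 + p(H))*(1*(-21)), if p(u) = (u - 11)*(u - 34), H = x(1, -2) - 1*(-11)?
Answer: 150668/27 ≈ 5580.3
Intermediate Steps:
x(G, Z) = 2 + Z/9 (x(G, Z) = 2 + ((Z + Z) - Z)/9 = 2 + (2*Z - Z)/9 = 2 + Z/9)
H = 115/9 (H = (2 + (1/9)*(-2)) - 1*(-11) = (2 - 2/9) + 11 = 16/9 + 11 = 115/9 ≈ 12.778)
p(u) = (-34 + u)*(-11 + u) (p(u) = (-11 + u)*(-34 + u) = (-34 + u)*(-11 + u))
(-228 + p(H))*(1*(-21)) = (-228 + (374 + (115/9)**2 - 45*115/9))*(1*(-21)) = (-228 + (374 + 13225/81 - 575))*(-21) = (-228 - 3056/81)*(-21) = -21524/81*(-21) = 150668/27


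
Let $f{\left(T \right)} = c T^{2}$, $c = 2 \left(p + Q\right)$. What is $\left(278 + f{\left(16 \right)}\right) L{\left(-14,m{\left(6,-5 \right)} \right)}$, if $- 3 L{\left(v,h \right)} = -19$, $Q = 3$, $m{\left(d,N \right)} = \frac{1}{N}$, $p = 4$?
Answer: $\frac{73378}{3} \approx 24459.0$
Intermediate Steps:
$L{\left(v,h \right)} = \frac{19}{3}$ ($L{\left(v,h \right)} = \left(- \frac{1}{3}\right) \left(-19\right) = \frac{19}{3}$)
$c = 14$ ($c = 2 \left(4 + 3\right) = 2 \cdot 7 = 14$)
$f{\left(T \right)} = 14 T^{2}$
$\left(278 + f{\left(16 \right)}\right) L{\left(-14,m{\left(6,-5 \right)} \right)} = \left(278 + 14 \cdot 16^{2}\right) \frac{19}{3} = \left(278 + 14 \cdot 256\right) \frac{19}{3} = \left(278 + 3584\right) \frac{19}{3} = 3862 \cdot \frac{19}{3} = \frac{73378}{3}$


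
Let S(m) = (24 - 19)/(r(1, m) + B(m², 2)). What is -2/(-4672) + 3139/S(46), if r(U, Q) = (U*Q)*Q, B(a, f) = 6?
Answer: 15559997893/11680 ≈ 1.3322e+6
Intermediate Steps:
r(U, Q) = U*Q² (r(U, Q) = (Q*U)*Q = U*Q²)
S(m) = 5/(6 + m²) (S(m) = (24 - 19)/(1*m² + 6) = 5/(m² + 6) = 5/(6 + m²))
-2/(-4672) + 3139/S(46) = -2/(-4672) + 3139/((5/(6 + 46²))) = -2*(-1/4672) + 3139/((5/(6 + 2116))) = 1/2336 + 3139/((5/2122)) = 1/2336 + 3139/((5*(1/2122))) = 1/2336 + 3139/(5/2122) = 1/2336 + 3139*(2122/5) = 1/2336 + 6660958/5 = 15559997893/11680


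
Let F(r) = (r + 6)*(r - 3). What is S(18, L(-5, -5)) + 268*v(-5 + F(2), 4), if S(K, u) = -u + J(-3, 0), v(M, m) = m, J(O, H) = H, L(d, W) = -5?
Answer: 1077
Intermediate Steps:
F(r) = (-3 + r)*(6 + r) (F(r) = (6 + r)*(-3 + r) = (-3 + r)*(6 + r))
S(K, u) = -u (S(K, u) = -u + 0 = -u)
S(18, L(-5, -5)) + 268*v(-5 + F(2), 4) = -1*(-5) + 268*4 = 5 + 1072 = 1077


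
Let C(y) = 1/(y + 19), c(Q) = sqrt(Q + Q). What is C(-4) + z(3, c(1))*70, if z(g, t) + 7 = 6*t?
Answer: -7349/15 + 420*sqrt(2) ≈ 104.04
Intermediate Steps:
c(Q) = sqrt(2)*sqrt(Q) (c(Q) = sqrt(2*Q) = sqrt(2)*sqrt(Q))
C(y) = 1/(19 + y)
z(g, t) = -7 + 6*t
C(-4) + z(3, c(1))*70 = 1/(19 - 4) + (-7 + 6*(sqrt(2)*sqrt(1)))*70 = 1/15 + (-7 + 6*(sqrt(2)*1))*70 = 1/15 + (-7 + 6*sqrt(2))*70 = 1/15 + (-490 + 420*sqrt(2)) = -7349/15 + 420*sqrt(2)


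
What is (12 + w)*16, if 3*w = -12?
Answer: 128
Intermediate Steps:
w = -4 (w = (⅓)*(-12) = -4)
(12 + w)*16 = (12 - 4)*16 = 8*16 = 128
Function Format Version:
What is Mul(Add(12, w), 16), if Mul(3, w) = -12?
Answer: 128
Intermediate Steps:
w = -4 (w = Mul(Rational(1, 3), -12) = -4)
Mul(Add(12, w), 16) = Mul(Add(12, -4), 16) = Mul(8, 16) = 128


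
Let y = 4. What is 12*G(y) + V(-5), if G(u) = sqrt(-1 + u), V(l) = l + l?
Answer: -10 + 12*sqrt(3) ≈ 10.785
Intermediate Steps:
V(l) = 2*l
12*G(y) + V(-5) = 12*sqrt(-1 + 4) + 2*(-5) = 12*sqrt(3) - 10 = -10 + 12*sqrt(3)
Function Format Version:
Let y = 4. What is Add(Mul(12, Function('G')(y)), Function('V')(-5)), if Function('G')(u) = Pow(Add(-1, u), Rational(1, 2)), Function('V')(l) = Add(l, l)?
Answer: Add(-10, Mul(12, Pow(3, Rational(1, 2)))) ≈ 10.785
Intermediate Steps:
Function('V')(l) = Mul(2, l)
Add(Mul(12, Function('G')(y)), Function('V')(-5)) = Add(Mul(12, Pow(Add(-1, 4), Rational(1, 2))), Mul(2, -5)) = Add(Mul(12, Pow(3, Rational(1, 2))), -10) = Add(-10, Mul(12, Pow(3, Rational(1, 2))))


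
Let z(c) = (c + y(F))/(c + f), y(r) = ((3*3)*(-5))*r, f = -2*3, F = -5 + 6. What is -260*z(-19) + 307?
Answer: -1793/5 ≈ -358.60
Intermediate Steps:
F = 1
f = -6
y(r) = -45*r (y(r) = (9*(-5))*r = -45*r)
z(c) = (-45 + c)/(-6 + c) (z(c) = (c - 45*1)/(c - 6) = (c - 45)/(-6 + c) = (-45 + c)/(-6 + c))
-260*z(-19) + 307 = -260*(-45 - 19)/(-6 - 19) + 307 = -260*(-64)/(-25) + 307 = -(-52)*(-64)/5 + 307 = -260*64/25 + 307 = -3328/5 + 307 = -1793/5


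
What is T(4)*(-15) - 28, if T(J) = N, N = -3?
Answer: 17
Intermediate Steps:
T(J) = -3
T(4)*(-15) - 28 = -3*(-15) - 28 = 45 - 28 = 17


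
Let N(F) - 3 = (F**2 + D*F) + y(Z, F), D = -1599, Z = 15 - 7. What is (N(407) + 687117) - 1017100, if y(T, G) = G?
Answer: -814717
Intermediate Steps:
Z = 8
N(F) = 3 + F**2 - 1598*F (N(F) = 3 + ((F**2 - 1599*F) + F) = 3 + (F**2 - 1598*F) = 3 + F**2 - 1598*F)
(N(407) + 687117) - 1017100 = ((3 + 407**2 - 1598*407) + 687117) - 1017100 = ((3 + 165649 - 650386) + 687117) - 1017100 = (-484734 + 687117) - 1017100 = 202383 - 1017100 = -814717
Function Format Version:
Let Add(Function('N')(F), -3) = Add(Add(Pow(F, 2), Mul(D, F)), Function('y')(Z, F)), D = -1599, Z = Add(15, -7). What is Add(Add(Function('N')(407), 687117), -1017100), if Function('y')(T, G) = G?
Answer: -814717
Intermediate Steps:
Z = 8
Function('N')(F) = Add(3, Pow(F, 2), Mul(-1598, F)) (Function('N')(F) = Add(3, Add(Add(Pow(F, 2), Mul(-1599, F)), F)) = Add(3, Add(Pow(F, 2), Mul(-1598, F))) = Add(3, Pow(F, 2), Mul(-1598, F)))
Add(Add(Function('N')(407), 687117), -1017100) = Add(Add(Add(3, Pow(407, 2), Mul(-1598, 407)), 687117), -1017100) = Add(Add(Add(3, 165649, -650386), 687117), -1017100) = Add(Add(-484734, 687117), -1017100) = Add(202383, -1017100) = -814717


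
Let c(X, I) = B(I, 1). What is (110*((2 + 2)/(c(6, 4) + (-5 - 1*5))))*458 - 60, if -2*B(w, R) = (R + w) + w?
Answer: -404780/29 ≈ -13958.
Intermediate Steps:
B(w, R) = -w - R/2 (B(w, R) = -((R + w) + w)/2 = -(R + 2*w)/2 = -w - R/2)
c(X, I) = -½ - I (c(X, I) = -I - ½*1 = -I - ½ = -½ - I)
(110*((2 + 2)/(c(6, 4) + (-5 - 1*5))))*458 - 60 = (110*((2 + 2)/((-½ - 1*4) + (-5 - 1*5))))*458 - 60 = (110*(4/((-½ - 4) + (-5 - 5))))*458 - 60 = (110*(4/(-9/2 - 10)))*458 - 60 = (110*(4/(-29/2)))*458 - 60 = (110*(4*(-2/29)))*458 - 60 = (110*(-8/29))*458 - 60 = -880/29*458 - 60 = -403040/29 - 60 = -404780/29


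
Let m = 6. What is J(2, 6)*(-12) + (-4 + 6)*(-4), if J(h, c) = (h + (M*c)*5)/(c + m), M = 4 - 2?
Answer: -70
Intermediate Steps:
M = 2
J(h, c) = (h + 10*c)/(6 + c) (J(h, c) = (h + (2*c)*5)/(c + 6) = (h + 10*c)/(6 + c))
J(2, 6)*(-12) + (-4 + 6)*(-4) = ((2 + 10*6)/(6 + 6))*(-12) + (-4 + 6)*(-4) = ((2 + 60)/12)*(-12) + 2*(-4) = ((1/12)*62)*(-12) - 8 = (31/6)*(-12) - 8 = -62 - 8 = -70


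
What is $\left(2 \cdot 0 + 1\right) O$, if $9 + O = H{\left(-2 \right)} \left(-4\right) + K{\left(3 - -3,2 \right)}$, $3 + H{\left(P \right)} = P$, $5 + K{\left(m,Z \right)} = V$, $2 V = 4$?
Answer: $8$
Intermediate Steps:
$V = 2$ ($V = \frac{1}{2} \cdot 4 = 2$)
$K{\left(m,Z \right)} = -3$ ($K{\left(m,Z \right)} = -5 + 2 = -3$)
$H{\left(P \right)} = -3 + P$
$O = 8$ ($O = -9 - \left(3 - \left(-3 - 2\right) \left(-4\right)\right) = -9 - -17 = -9 + \left(20 - 3\right) = -9 + 17 = 8$)
$\left(2 \cdot 0 + 1\right) O = \left(2 \cdot 0 + 1\right) 8 = \left(0 + 1\right) 8 = 1 \cdot 8 = 8$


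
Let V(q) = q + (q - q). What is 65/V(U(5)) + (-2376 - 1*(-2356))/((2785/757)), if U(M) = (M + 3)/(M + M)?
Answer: 168913/2228 ≈ 75.814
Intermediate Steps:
U(M) = (3 + M)/(2*M) (U(M) = (3 + M)/((2*M)) = (3 + M)*(1/(2*M)) = (3 + M)/(2*M))
V(q) = q (V(q) = q + 0 = q)
65/V(U(5)) + (-2376 - 1*(-2356))/((2785/757)) = 65/(((½)*(3 + 5)/5)) + (-2376 - 1*(-2356))/((2785/757)) = 65/(((½)*(⅕)*8)) + (-2376 + 2356)/((2785*(1/757))) = 65/(⅘) - 20/2785/757 = 65*(5/4) - 20*757/2785 = 325/4 - 3028/557 = 168913/2228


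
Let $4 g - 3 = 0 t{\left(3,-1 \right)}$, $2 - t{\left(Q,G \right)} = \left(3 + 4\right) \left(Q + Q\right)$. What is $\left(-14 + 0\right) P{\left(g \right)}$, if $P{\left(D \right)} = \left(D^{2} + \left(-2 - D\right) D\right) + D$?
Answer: $\frac{21}{2} \approx 10.5$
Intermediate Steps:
$t{\left(Q,G \right)} = 2 - 14 Q$ ($t{\left(Q,G \right)} = 2 - \left(3 + 4\right) \left(Q + Q\right) = 2 - 7 \cdot 2 Q = 2 - 14 Q$)
$g = \frac{3}{4}$ ($g = \frac{3}{4} + \frac{0 \left(2 - 42\right)}{4} = \frac{3}{4} + \frac{0 \left(-40\right)}{4} = \frac{3}{4} + \frac{1}{4} \cdot 0 = \frac{3}{4} + 0 = \frac{3}{4} \approx 0.75$)
$P{\left(D \right)} = D + D^{2} + D \left(-2 - D\right)$ ($P{\left(D \right)} = \left(D^{2} + D \left(-2 - D\right)\right) + D = D + D^{2} + D \left(-2 - D\right)$)
$\left(-14 + 0\right) P{\left(g \right)} = \left(-14 + 0\right) \left(\left(-1\right) \frac{3}{4}\right) = \left(-14\right) \left(- \frac{3}{4}\right) = \frac{21}{2}$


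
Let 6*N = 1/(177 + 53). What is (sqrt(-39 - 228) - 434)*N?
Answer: -217/690 + I*sqrt(267)/1380 ≈ -0.31449 + 0.011841*I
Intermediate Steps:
N = 1/1380 (N = 1/(6*(177 + 53)) = (1/6)/230 = (1/6)*(1/230) = 1/1380 ≈ 0.00072464)
(sqrt(-39 - 228) - 434)*N = (sqrt(-39 - 228) - 434)*(1/1380) = (sqrt(-267) - 434)*(1/1380) = (I*sqrt(267) - 434)*(1/1380) = (-434 + I*sqrt(267))*(1/1380) = -217/690 + I*sqrt(267)/1380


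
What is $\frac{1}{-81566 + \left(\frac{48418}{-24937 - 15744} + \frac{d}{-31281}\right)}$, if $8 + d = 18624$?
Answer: $- \frac{1272542361}{103798462098280} \approx -1.226 \cdot 10^{-5}$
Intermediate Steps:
$d = 18616$ ($d = -8 + 18624 = 18616$)
$\frac{1}{-81566 + \left(\frac{48418}{-24937 - 15744} + \frac{d}{-31281}\right)} = \frac{1}{-81566 + \left(\frac{48418}{-24937 - 15744} + \frac{18616}{-31281}\right)} = \frac{1}{-81566 + \left(\frac{48418}{-40681} + 18616 \left(- \frac{1}{31281}\right)\right)} = \frac{1}{-81566 + \left(48418 \left(- \frac{1}{40681}\right) - \frac{18616}{31281}\right)} = \frac{1}{-81566 - \frac{2271880954}{1272542361}} = \frac{1}{- \frac{103798462098280}{1272542361}} = - \frac{1272542361}{103798462098280}$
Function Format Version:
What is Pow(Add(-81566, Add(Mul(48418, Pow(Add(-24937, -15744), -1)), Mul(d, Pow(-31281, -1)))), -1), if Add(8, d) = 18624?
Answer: Rational(-1272542361, 103798462098280) ≈ -1.2260e-5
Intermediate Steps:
d = 18616 (d = Add(-8, 18624) = 18616)
Pow(Add(-81566, Add(Mul(48418, Pow(Add(-24937, -15744), -1)), Mul(d, Pow(-31281, -1)))), -1) = Pow(Add(-81566, Add(Mul(48418, Pow(Add(-24937, -15744), -1)), Mul(18616, Pow(-31281, -1)))), -1) = Pow(Add(-81566, Add(Mul(48418, Pow(-40681, -1)), Mul(18616, Rational(-1, 31281)))), -1) = Pow(Add(-81566, Add(Mul(48418, Rational(-1, 40681)), Rational(-18616, 31281))), -1) = Pow(Add(-81566, Add(Rational(-48418, 40681), Rational(-18616, 31281))), -1) = Pow(Add(-81566, Rational(-2271880954, 1272542361)), -1) = Pow(Rational(-103798462098280, 1272542361), -1) = Rational(-1272542361, 103798462098280)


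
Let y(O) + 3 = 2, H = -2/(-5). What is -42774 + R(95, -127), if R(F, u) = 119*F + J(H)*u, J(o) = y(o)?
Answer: -31342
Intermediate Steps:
H = ⅖ (H = -2*(-⅕) = ⅖ ≈ 0.40000)
y(O) = -1 (y(O) = -3 + 2 = -1)
J(o) = -1
R(F, u) = -u + 119*F (R(F, u) = 119*F - u = -u + 119*F)
-42774 + R(95, -127) = -42774 + (-1*(-127) + 119*95) = -42774 + (127 + 11305) = -42774 + 11432 = -31342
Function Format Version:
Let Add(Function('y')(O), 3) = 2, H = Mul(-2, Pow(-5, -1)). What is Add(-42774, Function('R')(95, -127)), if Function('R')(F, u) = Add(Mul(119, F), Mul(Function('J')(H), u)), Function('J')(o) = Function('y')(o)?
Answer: -31342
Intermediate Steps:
H = Rational(2, 5) (H = Mul(-2, Rational(-1, 5)) = Rational(2, 5) ≈ 0.40000)
Function('y')(O) = -1 (Function('y')(O) = Add(-3, 2) = -1)
Function('J')(o) = -1
Function('R')(F, u) = Add(Mul(-1, u), Mul(119, F)) (Function('R')(F, u) = Add(Mul(119, F), Mul(-1, u)) = Add(Mul(-1, u), Mul(119, F)))
Add(-42774, Function('R')(95, -127)) = Add(-42774, Add(Mul(-1, -127), Mul(119, 95))) = Add(-42774, Add(127, 11305)) = Add(-42774, 11432) = -31342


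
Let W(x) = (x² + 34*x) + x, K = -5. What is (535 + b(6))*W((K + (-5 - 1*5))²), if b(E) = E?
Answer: 31648500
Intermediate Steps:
W(x) = x² + 35*x
(535 + b(6))*W((K + (-5 - 1*5))²) = (535 + 6)*((-5 + (-5 - 1*5))²*(35 + (-5 + (-5 - 1*5))²)) = 541*((-5 + (-5 - 5))²*(35 + (-5 + (-5 - 5))²)) = 541*((-5 - 10)²*(35 + (-5 - 10)²)) = 541*((-15)²*(35 + (-15)²)) = 541*(225*(35 + 225)) = 541*(225*260) = 541*58500 = 31648500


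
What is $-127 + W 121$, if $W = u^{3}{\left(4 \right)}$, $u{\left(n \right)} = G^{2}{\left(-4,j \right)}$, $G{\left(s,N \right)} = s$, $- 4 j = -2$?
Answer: $495489$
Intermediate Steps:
$j = \frac{1}{2}$ ($j = \left(- \frac{1}{4}\right) \left(-2\right) = \frac{1}{2} \approx 0.5$)
$u{\left(n \right)} = 16$ ($u{\left(n \right)} = \left(-4\right)^{2} = 16$)
$W = 4096$ ($W = 16^{3} = 4096$)
$-127 + W 121 = -127 + 4096 \cdot 121 = -127 + 495616 = 495489$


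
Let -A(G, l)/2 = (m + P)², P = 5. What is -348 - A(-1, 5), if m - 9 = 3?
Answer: 230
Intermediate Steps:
m = 12 (m = 9 + 3 = 12)
A(G, l) = -578 (A(G, l) = -2*(12 + 5)² = -2*17² = -2*289 = -578)
-348 - A(-1, 5) = -348 - 1*(-578) = -348 + 578 = 230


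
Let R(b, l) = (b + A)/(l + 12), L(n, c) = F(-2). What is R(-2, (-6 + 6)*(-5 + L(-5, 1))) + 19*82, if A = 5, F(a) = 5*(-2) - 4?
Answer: 6233/4 ≈ 1558.3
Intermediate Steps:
F(a) = -14 (F(a) = -10 - 4 = -14)
L(n, c) = -14
R(b, l) = (5 + b)/(12 + l) (R(b, l) = (b + 5)/(l + 12) = (5 + b)/(12 + l))
R(-2, (-6 + 6)*(-5 + L(-5, 1))) + 19*82 = (5 - 2)/(12 + (-6 + 6)*(-5 - 14)) + 19*82 = 3/(12 + 0*(-19)) + 1558 = 3/(12 + 0) + 1558 = 3/12 + 1558 = (1/12)*3 + 1558 = ¼ + 1558 = 6233/4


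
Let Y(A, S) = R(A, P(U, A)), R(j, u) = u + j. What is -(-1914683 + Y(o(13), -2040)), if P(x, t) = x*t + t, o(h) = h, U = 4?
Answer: 1914605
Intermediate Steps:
P(x, t) = t + t*x (P(x, t) = t*x + t = t + t*x)
R(j, u) = j + u
Y(A, S) = 6*A (Y(A, S) = A + A*(1 + 4) = A + A*5 = A + 5*A = 6*A)
-(-1914683 + Y(o(13), -2040)) = -(-1914683 + 6*13) = -(-1914683 + 78) = -1*(-1914605) = 1914605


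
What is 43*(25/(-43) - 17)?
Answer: -756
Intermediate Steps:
43*(25/(-43) - 17) = 43*(25*(-1/43) - 17) = 43*(-25/43 - 17) = 43*(-756/43) = -756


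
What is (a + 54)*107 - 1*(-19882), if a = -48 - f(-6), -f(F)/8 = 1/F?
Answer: 61144/3 ≈ 20381.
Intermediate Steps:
f(F) = -8/F
a = -148/3 (a = -48 - (-8)/(-6) = -48 - (-8)*(-1)/6 = -48 - 1*4/3 = -48 - 4/3 = -148/3 ≈ -49.333)
(a + 54)*107 - 1*(-19882) = (-148/3 + 54)*107 - 1*(-19882) = (14/3)*107 + 19882 = 1498/3 + 19882 = 61144/3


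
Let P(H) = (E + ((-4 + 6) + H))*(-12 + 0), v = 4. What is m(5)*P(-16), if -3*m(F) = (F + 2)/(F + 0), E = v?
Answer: -56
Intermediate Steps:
E = 4
m(F) = -(2 + F)/(3*F) (m(F) = -(F + 2)/(3*(F + 0)) = -(2 + F)/(3*F))
P(H) = -72 - 12*H (P(H) = (4 + ((-4 + 6) + H))*(-12 + 0) = (4 + (2 + H))*(-12) = (6 + H)*(-12) = -72 - 12*H)
m(5)*P(-16) = ((⅓)*(-2 - 1*5)/5)*(-72 - 12*(-16)) = ((⅓)*(⅕)*(-2 - 5))*(-72 + 192) = ((⅓)*(⅕)*(-7))*120 = -7/15*120 = -56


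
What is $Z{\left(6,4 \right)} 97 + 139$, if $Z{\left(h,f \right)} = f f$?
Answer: $1691$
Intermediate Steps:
$Z{\left(h,f \right)} = f^{2}$
$Z{\left(6,4 \right)} 97 + 139 = 4^{2} \cdot 97 + 139 = 16 \cdot 97 + 139 = 1552 + 139 = 1691$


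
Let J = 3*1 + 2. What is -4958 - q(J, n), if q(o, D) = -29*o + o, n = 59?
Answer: -4818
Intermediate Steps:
J = 5 (J = 3 + 2 = 5)
q(o, D) = -28*o
-4958 - q(J, n) = -4958 - (-28)*5 = -4958 - 1*(-140) = -4958 + 140 = -4818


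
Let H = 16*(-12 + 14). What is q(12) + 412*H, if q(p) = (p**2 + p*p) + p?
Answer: 13484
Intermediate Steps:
H = 32 (H = 16*2 = 32)
q(p) = p + 2*p**2 (q(p) = (p**2 + p**2) + p = 2*p**2 + p = p + 2*p**2)
q(12) + 412*H = 12*(1 + 2*12) + 412*32 = 12*(1 + 24) + 13184 = 12*25 + 13184 = 300 + 13184 = 13484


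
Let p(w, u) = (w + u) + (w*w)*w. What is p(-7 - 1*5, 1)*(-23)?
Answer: 39997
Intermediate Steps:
p(w, u) = u + w + w³ (p(w, u) = (u + w) + w²*w = (u + w) + w³ = u + w + w³)
p(-7 - 1*5, 1)*(-23) = (1 + (-7 - 1*5) + (-7 - 1*5)³)*(-23) = (1 + (-7 - 5) + (-7 - 5)³)*(-23) = (1 - 12 + (-12)³)*(-23) = (1 - 12 - 1728)*(-23) = -1739*(-23) = 39997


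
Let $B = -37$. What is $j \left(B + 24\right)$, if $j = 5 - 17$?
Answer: $156$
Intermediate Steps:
$j = -12$
$j \left(B + 24\right) = - 12 \left(-37 + 24\right) = \left(-12\right) \left(-13\right) = 156$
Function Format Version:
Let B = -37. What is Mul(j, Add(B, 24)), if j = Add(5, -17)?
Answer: 156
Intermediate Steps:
j = -12
Mul(j, Add(B, 24)) = Mul(-12, Add(-37, 24)) = Mul(-12, -13) = 156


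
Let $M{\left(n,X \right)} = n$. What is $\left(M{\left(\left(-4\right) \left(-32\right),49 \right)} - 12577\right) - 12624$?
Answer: $-25073$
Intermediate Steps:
$\left(M{\left(\left(-4\right) \left(-32\right),49 \right)} - 12577\right) - 12624 = \left(\left(-4\right) \left(-32\right) - 12577\right) - 12624 = \left(128 - 12577\right) - 12624 = -12449 - 12624 = -25073$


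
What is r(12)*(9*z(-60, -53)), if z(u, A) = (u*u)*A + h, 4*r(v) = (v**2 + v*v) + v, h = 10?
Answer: -128783250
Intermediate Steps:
r(v) = v**2/2 + v/4 (r(v) = ((v**2 + v*v) + v)/4 = ((v**2 + v**2) + v)/4 = (2*v**2 + v)/4 = (v + 2*v**2)/4 = v**2/2 + v/4)
z(u, A) = 10 + A*u**2 (z(u, A) = (u*u)*A + 10 = u**2*A + 10 = A*u**2 + 10 = 10 + A*u**2)
r(12)*(9*z(-60, -53)) = ((1/4)*12*(1 + 2*12))*(9*(10 - 53*(-60)**2)) = ((1/4)*12*(1 + 24))*(9*(10 - 53*3600)) = ((1/4)*12*25)*(9*(10 - 190800)) = 75*(9*(-190790)) = 75*(-1717110) = -128783250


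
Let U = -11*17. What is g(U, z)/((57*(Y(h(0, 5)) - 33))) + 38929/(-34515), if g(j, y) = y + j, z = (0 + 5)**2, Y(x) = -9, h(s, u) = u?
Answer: -4866922/4590495 ≈ -1.0602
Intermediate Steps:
U = -187
z = 25 (z = 5**2 = 25)
g(j, y) = j + y
g(U, z)/((57*(Y(h(0, 5)) - 33))) + 38929/(-34515) = (-187 + 25)/((57*(-9 - 33))) + 38929/(-34515) = -162/(57*(-42)) + 38929*(-1/34515) = -162/(-2394) - 38929/34515 = -162*(-1/2394) - 38929/34515 = 9/133 - 38929/34515 = -4866922/4590495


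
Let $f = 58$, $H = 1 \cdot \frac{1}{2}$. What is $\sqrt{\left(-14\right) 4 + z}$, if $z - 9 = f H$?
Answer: $3 i \sqrt{2} \approx 4.2426 i$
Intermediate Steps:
$H = \frac{1}{2}$ ($H = 1 \cdot \frac{1}{2} = \frac{1}{2} \approx 0.5$)
$z = 38$ ($z = 9 + 58 \cdot \frac{1}{2} = 9 + 29 = 38$)
$\sqrt{\left(-14\right) 4 + z} = \sqrt{\left(-14\right) 4 + 38} = \sqrt{-56 + 38} = \sqrt{-18} = 3 i \sqrt{2}$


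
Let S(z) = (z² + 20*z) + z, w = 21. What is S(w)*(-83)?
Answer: -73206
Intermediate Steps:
S(z) = z² + 21*z
S(w)*(-83) = (21*(21 + 21))*(-83) = (21*42)*(-83) = 882*(-83) = -73206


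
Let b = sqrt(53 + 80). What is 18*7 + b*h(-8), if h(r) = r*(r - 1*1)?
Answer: 126 + 72*sqrt(133) ≈ 956.34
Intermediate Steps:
h(r) = r*(-1 + r) (h(r) = r*(r - 1) = r*(-1 + r))
b = sqrt(133) ≈ 11.533
18*7 + b*h(-8) = 18*7 + sqrt(133)*(-8*(-1 - 8)) = 126 + sqrt(133)*(-8*(-9)) = 126 + sqrt(133)*72 = 126 + 72*sqrt(133)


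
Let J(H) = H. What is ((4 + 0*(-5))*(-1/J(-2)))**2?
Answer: 4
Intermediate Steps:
((4 + 0*(-5))*(-1/J(-2)))**2 = ((4 + 0*(-5))*(-1/(-2)))**2 = ((4 + 0)*(-1*(-1/2)))**2 = (4*(1/2))**2 = 2**2 = 4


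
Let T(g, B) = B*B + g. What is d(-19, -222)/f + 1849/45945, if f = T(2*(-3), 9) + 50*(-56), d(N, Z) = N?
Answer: 1182296/25040025 ≈ 0.047216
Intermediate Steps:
T(g, B) = g + B² (T(g, B) = B² + g = g + B²)
f = -2725 (f = (2*(-3) + 9²) + 50*(-56) = (-6 + 81) - 2800 = 75 - 2800 = -2725)
d(-19, -222)/f + 1849/45945 = -19/(-2725) + 1849/45945 = -19*(-1/2725) + 1849*(1/45945) = 19/2725 + 1849/45945 = 1182296/25040025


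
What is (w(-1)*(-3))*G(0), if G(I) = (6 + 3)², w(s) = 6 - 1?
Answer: -1215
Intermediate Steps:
w(s) = 5
G(I) = 81 (G(I) = 9² = 81)
(w(-1)*(-3))*G(0) = (5*(-3))*81 = -15*81 = -1215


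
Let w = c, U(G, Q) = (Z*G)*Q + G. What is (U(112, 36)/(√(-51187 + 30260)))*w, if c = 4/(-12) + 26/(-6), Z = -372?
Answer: -20997088*I*√20927/62781 ≈ -48382.0*I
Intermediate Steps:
c = -14/3 (c = 4*(-1/12) + 26*(-⅙) = -⅓ - 13/3 = -14/3 ≈ -4.6667)
U(G, Q) = G - 372*G*Q (U(G, Q) = (-372*G)*Q + G = -372*G*Q + G = G - 372*G*Q)
w = -14/3 ≈ -4.6667
(U(112, 36)/(√(-51187 + 30260)))*w = ((112*(1 - 372*36))/(√(-51187 + 30260)))*(-14/3) = ((112*(1 - 13392))/(√(-20927)))*(-14/3) = ((112*(-13391))/((I*√20927)))*(-14/3) = -(-1499792)*I*√20927/20927*(-14/3) = (1499792*I*√20927/20927)*(-14/3) = -20997088*I*√20927/62781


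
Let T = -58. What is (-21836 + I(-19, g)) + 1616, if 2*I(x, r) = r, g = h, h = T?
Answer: -20249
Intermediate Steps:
h = -58
g = -58
I(x, r) = r/2
(-21836 + I(-19, g)) + 1616 = (-21836 + (½)*(-58)) + 1616 = (-21836 - 29) + 1616 = -21865 + 1616 = -20249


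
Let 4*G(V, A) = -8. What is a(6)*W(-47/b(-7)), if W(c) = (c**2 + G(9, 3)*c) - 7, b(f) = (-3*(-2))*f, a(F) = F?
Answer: -14087/294 ≈ -47.915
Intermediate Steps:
G(V, A) = -2 (G(V, A) = (1/4)*(-8) = -2)
b(f) = 6*f
W(c) = -7 + c**2 - 2*c (W(c) = (c**2 - 2*c) - 7 = -7 + c**2 - 2*c)
a(6)*W(-47/b(-7)) = 6*(-7 + (-47/(6*(-7)))**2 - (-94)/(6*(-7))) = 6*(-7 + (-47/(-42))**2 - (-94)/(-42)) = 6*(-7 + (-47*(-1/42))**2 - (-94)*(-1)/42) = 6*(-7 + (47/42)**2 - 2*47/42) = 6*(-7 + 2209/1764 - 47/21) = 6*(-14087/1764) = -14087/294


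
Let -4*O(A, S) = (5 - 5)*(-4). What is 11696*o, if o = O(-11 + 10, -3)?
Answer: 0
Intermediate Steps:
O(A, S) = 0 (O(A, S) = -(5 - 5)*(-4)/4 = -0*(-4) = -¼*0 = 0)
o = 0
11696*o = 11696*0 = 0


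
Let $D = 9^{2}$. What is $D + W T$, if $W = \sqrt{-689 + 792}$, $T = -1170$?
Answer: $81 - 1170 \sqrt{103} \approx -11793.0$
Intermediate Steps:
$D = 81$
$W = \sqrt{103} \approx 10.149$
$D + W T = 81 + \sqrt{103} \left(-1170\right) = 81 - 1170 \sqrt{103}$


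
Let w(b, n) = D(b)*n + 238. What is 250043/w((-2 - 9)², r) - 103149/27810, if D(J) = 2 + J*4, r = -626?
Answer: -1064188487/234838455 ≈ -4.5316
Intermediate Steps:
D(J) = 2 + 4*J
w(b, n) = 238 + n*(2 + 4*b) (w(b, n) = (2 + 4*b)*n + 238 = n*(2 + 4*b) + 238 = 238 + n*(2 + 4*b))
250043/w((-2 - 9)², r) - 103149/27810 = 250043/(238 + 2*(-626)*(1 + 2*(-2 - 9)²)) - 103149/27810 = 250043/(238 + 2*(-626)*(1 + 2*(-11)²)) - 103149*1/27810 = 250043/(238 + 2*(-626)*(1 + 2*121)) - 11461/3090 = 250043/(238 + 2*(-626)*(1 + 242)) - 11461/3090 = 250043/(238 + 2*(-626)*243) - 11461/3090 = 250043/(238 - 304236) - 11461/3090 = 250043/(-303998) - 11461/3090 = 250043*(-1/303998) - 11461/3090 = -250043/303998 - 11461/3090 = -1064188487/234838455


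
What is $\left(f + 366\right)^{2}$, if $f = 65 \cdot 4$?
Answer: $391876$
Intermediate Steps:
$f = 260$
$\left(f + 366\right)^{2} = \left(260 + 366\right)^{2} = 626^{2} = 391876$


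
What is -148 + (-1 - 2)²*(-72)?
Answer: -796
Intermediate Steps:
-148 + (-1 - 2)²*(-72) = -148 + (-3)²*(-72) = -148 + 9*(-72) = -148 - 648 = -796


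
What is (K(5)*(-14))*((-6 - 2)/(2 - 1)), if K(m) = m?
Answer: 560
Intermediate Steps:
(K(5)*(-14))*((-6 - 2)/(2 - 1)) = (5*(-14))*((-6 - 2)/(2 - 1)) = -(-560)/1 = -(-560) = -70*(-8) = 560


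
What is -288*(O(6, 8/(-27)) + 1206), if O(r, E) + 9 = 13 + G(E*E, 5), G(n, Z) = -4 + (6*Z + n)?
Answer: -28835456/81 ≈ -3.5599e+5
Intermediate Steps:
G(n, Z) = -4 + n + 6*Z (G(n, Z) = -4 + (n + 6*Z) = -4 + n + 6*Z)
O(r, E) = 30 + E² (O(r, E) = -9 + (13 + (-4 + E*E + 6*5)) = -9 + (13 + (-4 + E² + 30)) = -9 + (13 + (26 + E²)) = -9 + (39 + E²) = 30 + E²)
-288*(O(6, 8/(-27)) + 1206) = -288*((30 + (8/(-27))²) + 1206) = -288*((30 + (8*(-1/27))²) + 1206) = -288*((30 + (-8/27)²) + 1206) = -288*((30 + 64/729) + 1206) = -288*(21934/729 + 1206) = -288*901108/729 = -28835456/81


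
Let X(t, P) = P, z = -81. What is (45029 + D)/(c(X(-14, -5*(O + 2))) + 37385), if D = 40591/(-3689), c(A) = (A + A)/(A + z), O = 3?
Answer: 880178367/730949527 ≈ 1.2042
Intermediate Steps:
c(A) = 2*A/(-81 + A) (c(A) = (A + A)/(A - 81) = (2*A)/(-81 + A) = 2*A/(-81 + A))
D = -40591/3689 (D = 40591*(-1/3689) = -40591/3689 ≈ -11.003)
(45029 + D)/(c(X(-14, -5*(O + 2))) + 37385) = (45029 - 40591/3689)/(2*(-5*(3 + 2))/(-81 - 5*(3 + 2)) + 37385) = 166071390/(3689*(2*(-5*5)/(-81 - 5*5) + 37385)) = 166071390/(3689*(2*(-25)/(-81 - 25) + 37385)) = 166071390/(3689*(2*(-25)/(-106) + 37385)) = 166071390/(3689*(2*(-25)*(-1/106) + 37385)) = 166071390/(3689*(25/53 + 37385)) = 166071390/(3689*(1981430/53)) = (166071390/3689)*(53/1981430) = 880178367/730949527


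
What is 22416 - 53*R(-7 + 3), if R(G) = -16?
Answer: 23264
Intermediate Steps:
22416 - 53*R(-7 + 3) = 22416 - 53*(-16) = 22416 + 848 = 23264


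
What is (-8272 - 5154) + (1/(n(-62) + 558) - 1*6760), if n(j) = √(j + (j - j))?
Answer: (-20186*√62 + 11263787*I)/(√62 - 558*I) ≈ -20186.0 - 2.5511e-5*I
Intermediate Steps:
n(j) = √j (n(j) = √(j + 0) = √j)
(-8272 - 5154) + (1/(n(-62) + 558) - 1*6760) = (-8272 - 5154) + (1/(√(-62) + 558) - 1*6760) = -13426 + (1/(I*√62 + 558) - 6760) = -13426 + (1/(558 + I*√62) - 6760) = -13426 + (-6760 + 1/(558 + I*√62)) = -20186 + 1/(558 + I*√62)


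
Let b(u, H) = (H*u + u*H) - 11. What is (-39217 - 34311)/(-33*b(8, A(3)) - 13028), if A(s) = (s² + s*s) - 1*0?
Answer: 10504/3167 ≈ 3.3167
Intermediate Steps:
A(s) = 2*s² (A(s) = (s² + s²) + 0 = 2*s² + 0 = 2*s²)
b(u, H) = -11 + 2*H*u (b(u, H) = (H*u + H*u) - 11 = 2*H*u - 11 = -11 + 2*H*u)
(-39217 - 34311)/(-33*b(8, A(3)) - 13028) = (-39217 - 34311)/(-33*(-11 + 2*(2*3²)*8) - 13028) = -73528/(-33*(-11 + 2*(2*9)*8) - 13028) = -73528/(-33*(-11 + 2*18*8) - 13028) = -73528/(-33*(-11 + 288) - 13028) = -73528/(-33*277 - 13028) = -73528/(-9141 - 13028) = -73528/(-22169) = -73528*(-1/22169) = 10504/3167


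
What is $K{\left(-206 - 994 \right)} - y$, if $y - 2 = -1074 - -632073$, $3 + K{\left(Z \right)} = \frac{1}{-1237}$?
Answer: $- \frac{780551949}{1237} \approx -6.31 \cdot 10^{5}$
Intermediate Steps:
$K{\left(Z \right)} = - \frac{3712}{1237}$ ($K{\left(Z \right)} = -3 + \frac{1}{-1237} = -3 - \frac{1}{1237} = - \frac{3712}{1237}$)
$y = 631001$ ($y = 2 - -630999 = 2 + \left(-1074 + 632073\right) = 2 + 630999 = 631001$)
$K{\left(-206 - 994 \right)} - y = - \frac{3712}{1237} - 631001 = - \frac{780551949}{1237}$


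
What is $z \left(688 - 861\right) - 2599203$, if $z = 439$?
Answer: $-2675150$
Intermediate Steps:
$z \left(688 - 861\right) - 2599203 = 439 \left(688 - 861\right) - 2599203 = 439 \left(-173\right) - 2599203 = -75947 - 2599203 = -2675150$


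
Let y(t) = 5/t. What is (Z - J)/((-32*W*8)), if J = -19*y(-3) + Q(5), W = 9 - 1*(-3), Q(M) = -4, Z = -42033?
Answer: 63091/4608 ≈ 13.692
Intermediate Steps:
W = 12 (W = 9 + 3 = 12)
J = 83/3 (J = -95/(-3) - 4 = -95*(-1)/3 - 4 = -19*(-5/3) - 4 = 95/3 - 4 = 83/3 ≈ 27.667)
(Z - J)/((-32*W*8)) = (-42033 - 1*83/3)/((-384*8)) = (-42033 - 83/3)/((-32*96)) = -126182/3/(-3072) = -126182/3*(-1/3072) = 63091/4608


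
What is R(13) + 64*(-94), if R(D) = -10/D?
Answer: -78218/13 ≈ -6016.8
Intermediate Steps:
R(13) + 64*(-94) = -10/13 + 64*(-94) = -10*1/13 - 6016 = -10/13 - 6016 = -78218/13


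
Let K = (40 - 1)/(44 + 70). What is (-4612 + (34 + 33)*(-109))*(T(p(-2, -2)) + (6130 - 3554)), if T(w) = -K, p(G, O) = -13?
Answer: -1166180625/38 ≈ -3.0689e+7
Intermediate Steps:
K = 13/38 (K = 39/114 = 39*(1/114) = 13/38 ≈ 0.34211)
T(w) = -13/38 (T(w) = -1*13/38 = -13/38)
(-4612 + (34 + 33)*(-109))*(T(p(-2, -2)) + (6130 - 3554)) = (-4612 + (34 + 33)*(-109))*(-13/38 + (6130 - 3554)) = (-4612 + 67*(-109))*(-13/38 + 2576) = (-4612 - 7303)*(97875/38) = -11915*97875/38 = -1166180625/38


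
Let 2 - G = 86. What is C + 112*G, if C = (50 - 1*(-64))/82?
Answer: -385671/41 ≈ -9406.6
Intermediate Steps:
G = -84 (G = 2 - 1*86 = 2 - 86 = -84)
C = 57/41 (C = (50 + 64)*(1/82) = 114*(1/82) = 57/41 ≈ 1.3902)
C + 112*G = 57/41 + 112*(-84) = 57/41 - 9408 = -385671/41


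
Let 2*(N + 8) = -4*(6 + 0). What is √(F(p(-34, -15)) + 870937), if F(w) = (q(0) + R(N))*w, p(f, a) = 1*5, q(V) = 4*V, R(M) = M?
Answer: 11*√7197 ≈ 933.19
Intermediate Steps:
N = -20 (N = -8 + (-4*(6 + 0))/2 = -8 + (-4*6)/2 = -8 + (½)*(-24) = -8 - 12 = -20)
p(f, a) = 5
F(w) = -20*w (F(w) = (4*0 - 20)*w = (0 - 20)*w = -20*w)
√(F(p(-34, -15)) + 870937) = √(-20*5 + 870937) = √(-100 + 870937) = √870837 = 11*√7197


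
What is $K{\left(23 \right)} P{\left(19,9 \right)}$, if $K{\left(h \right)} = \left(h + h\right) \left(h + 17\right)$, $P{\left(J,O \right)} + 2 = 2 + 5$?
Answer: $9200$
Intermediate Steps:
$P{\left(J,O \right)} = 5$ ($P{\left(J,O \right)} = -2 + \left(2 + 5\right) = -2 + 7 = 5$)
$K{\left(h \right)} = 2 h \left(17 + h\right)$
$K{\left(23 \right)} P{\left(19,9 \right)} = 2 \cdot 23 \left(17 + 23\right) 5 = 2 \cdot 23 \cdot 40 \cdot 5 = 1840 \cdot 5 = 9200$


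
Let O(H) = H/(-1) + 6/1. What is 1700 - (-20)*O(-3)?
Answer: 1880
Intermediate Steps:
O(H) = 6 - H (O(H) = H*(-1) + 6*1 = -H + 6 = 6 - H)
1700 - (-20)*O(-3) = 1700 - (-20)*(6 - 1*(-3)) = 1700 - (-20)*(6 + 3) = 1700 - (-20)*9 = 1700 - 1*(-180) = 1700 + 180 = 1880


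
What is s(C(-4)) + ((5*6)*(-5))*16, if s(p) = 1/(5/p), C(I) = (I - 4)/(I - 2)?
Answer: -35996/15 ≈ -2399.7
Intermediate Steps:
C(I) = (-4 + I)/(-2 + I)
s(p) = p/5
s(C(-4)) + ((5*6)*(-5))*16 = ((-4 - 4)/(-2 - 4))/5 + ((5*6)*(-5))*16 = (-8/(-6))/5 + (30*(-5))*16 = (-⅙*(-8))/5 - 150*16 = (⅕)*(4/3) - 2400 = 4/15 - 2400 = -35996/15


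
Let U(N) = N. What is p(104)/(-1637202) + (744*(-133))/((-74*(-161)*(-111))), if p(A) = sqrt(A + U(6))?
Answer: 2356/31487 - sqrt(110)/1637202 ≈ 0.074818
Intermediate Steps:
p(A) = sqrt(6 + A) (p(A) = sqrt(A + 6) = sqrt(6 + A))
p(104)/(-1637202) + (744*(-133))/((-74*(-161)*(-111))) = sqrt(6 + 104)/(-1637202) + (744*(-133))/((-74*(-161)*(-111))) = sqrt(110)*(-1/1637202) - 98952/(11914*(-111)) = -sqrt(110)/1637202 - 98952/(-1322454) = -sqrt(110)/1637202 - 98952*(-1/1322454) = -sqrt(110)/1637202 + 2356/31487 = 2356/31487 - sqrt(110)/1637202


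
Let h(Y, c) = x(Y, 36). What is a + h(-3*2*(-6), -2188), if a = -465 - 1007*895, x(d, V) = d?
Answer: -901694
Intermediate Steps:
a = -901730 (a = -465 - 901265 = -901730)
h(Y, c) = Y
a + h(-3*2*(-6), -2188) = -901730 - 3*2*(-6) = -901730 - 6*(-6) = -901730 + 36 = -901694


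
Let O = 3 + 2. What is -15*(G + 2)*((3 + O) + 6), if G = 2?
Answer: -840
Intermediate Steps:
O = 5
-15*(G + 2)*((3 + O) + 6) = -15*(2 + 2)*((3 + 5) + 6) = -60*(8 + 6) = -60*14 = -15*56 = -840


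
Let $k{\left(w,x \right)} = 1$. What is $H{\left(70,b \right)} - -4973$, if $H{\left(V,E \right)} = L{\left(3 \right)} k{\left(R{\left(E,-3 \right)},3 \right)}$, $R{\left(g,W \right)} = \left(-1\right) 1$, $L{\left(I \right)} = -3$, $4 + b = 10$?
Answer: $4970$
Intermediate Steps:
$b = 6$ ($b = -4 + 10 = 6$)
$R{\left(g,W \right)} = -1$
$H{\left(V,E \right)} = -3$ ($H{\left(V,E \right)} = \left(-3\right) 1 = -3$)
$H{\left(70,b \right)} - -4973 = -3 - -4973 = -3 + 4973 = 4970$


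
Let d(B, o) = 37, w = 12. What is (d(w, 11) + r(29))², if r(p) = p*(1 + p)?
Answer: 822649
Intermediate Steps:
(d(w, 11) + r(29))² = (37 + 29*(1 + 29))² = (37 + 29*30)² = (37 + 870)² = 907² = 822649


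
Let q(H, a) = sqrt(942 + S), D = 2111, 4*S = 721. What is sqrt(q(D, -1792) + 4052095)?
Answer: 21*sqrt(36754)/2 ≈ 2013.0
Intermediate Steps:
S = 721/4 (S = (1/4)*721 = 721/4 ≈ 180.25)
q(H, a) = 67/2 (q(H, a) = sqrt(942 + 721/4) = sqrt(4489/4) = 67/2)
sqrt(q(D, -1792) + 4052095) = sqrt(67/2 + 4052095) = sqrt(8104257/2) = 21*sqrt(36754)/2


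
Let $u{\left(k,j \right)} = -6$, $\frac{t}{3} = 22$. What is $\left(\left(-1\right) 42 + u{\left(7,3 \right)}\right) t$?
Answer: $-3168$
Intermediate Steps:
$t = 66$ ($t = 3 \cdot 22 = 66$)
$\left(\left(-1\right) 42 + u{\left(7,3 \right)}\right) t = \left(\left(-1\right) 42 - 6\right) 66 = \left(-42 - 6\right) 66 = \left(-48\right) 66 = -3168$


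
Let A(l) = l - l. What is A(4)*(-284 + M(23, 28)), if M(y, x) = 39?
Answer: 0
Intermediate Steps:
A(l) = 0
A(4)*(-284 + M(23, 28)) = 0*(-284 + 39) = 0*(-245) = 0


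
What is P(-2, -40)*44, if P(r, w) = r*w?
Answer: 3520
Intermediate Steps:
P(-2, -40)*44 = -2*(-40)*44 = 80*44 = 3520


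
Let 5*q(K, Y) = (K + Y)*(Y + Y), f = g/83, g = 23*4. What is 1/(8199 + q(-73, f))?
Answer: 34445/281316627 ≈ 0.00012244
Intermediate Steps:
g = 92
f = 92/83 ≈ 1.1084
q(K, Y) = 2*Y*(K + Y)/5 (q(K, Y) = ((K + Y)*(Y + Y))/5 = ((K + Y)*(2*Y))/5 = (2*Y*(K + Y))/5 = 2*Y*(K + Y)/5)
1/(8199 + q(-73, f)) = 1/(8199 + (⅖)*(92/83)*(-73 + 92/83)) = 1/(8199 + (⅖)*(92/83)*(-5967/83)) = 1/(8199 - 1097928/34445) = 1/(281316627/34445) = 34445/281316627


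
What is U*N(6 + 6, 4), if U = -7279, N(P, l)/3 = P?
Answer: -262044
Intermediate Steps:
N(P, l) = 3*P
U*N(6 + 6, 4) = -21837*(6 + 6) = -21837*12 = -7279*36 = -262044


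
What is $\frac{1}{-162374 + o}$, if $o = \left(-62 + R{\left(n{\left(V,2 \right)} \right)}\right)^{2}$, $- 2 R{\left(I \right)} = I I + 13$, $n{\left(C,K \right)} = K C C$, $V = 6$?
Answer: $\frac{4}{27663545} \approx 1.4459 \cdot 10^{-7}$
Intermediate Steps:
$n{\left(C,K \right)} = K C^{2}$ ($n{\left(C,K \right)} = C K C = K C^{2}$)
$R{\left(I \right)} = - \frac{13}{2} - \frac{I^{2}}{2}$ ($R{\left(I \right)} = - \frac{I I + 13}{2} = - \frac{I^{2} + 13}{2} = - \frac{13 + I^{2}}{2} = - \frac{13}{2} - \frac{I^{2}}{2}$)
$o = \frac{28313041}{4}$ ($o = \left(-62 - \left(\frac{13}{2} + \frac{\left(2 \cdot 6^{2}\right)^{2}}{2}\right)\right)^{2} = \left(-62 - \left(\frac{13}{2} + \frac{\left(2 \cdot 36\right)^{2}}{2}\right)\right)^{2} = \left(-62 - \left(\frac{13}{2} + \frac{72^{2}}{2}\right)\right)^{2} = \left(-62 - \frac{5197}{2}\right)^{2} = \left(- \frac{5321}{2}\right)^{2} = \frac{28313041}{4} \approx 7.0783 \cdot 10^{6}$)
$\frac{1}{-162374 + o} = \frac{1}{-162374 + \frac{28313041}{4}} = \frac{1}{\frac{27663545}{4}} = \frac{4}{27663545}$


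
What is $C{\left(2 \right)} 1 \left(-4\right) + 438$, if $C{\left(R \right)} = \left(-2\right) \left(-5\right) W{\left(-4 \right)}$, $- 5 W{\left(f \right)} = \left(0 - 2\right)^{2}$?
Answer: $470$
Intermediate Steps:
$W{\left(f \right)} = - \frac{4}{5}$ ($W{\left(f \right)} = - \frac{\left(0 - 2\right)^{2}}{5} = - \frac{\left(-2\right)^{2}}{5} = \left(- \frac{1}{5}\right) 4 = - \frac{4}{5}$)
$C{\left(R \right)} = -8$ ($C{\left(R \right)} = \left(-2\right) \left(-5\right) \left(- \frac{4}{5}\right) = 10 \left(- \frac{4}{5}\right) = -8$)
$C{\left(2 \right)} 1 \left(-4\right) + 438 = \left(-8\right) 1 \left(-4\right) + 438 = \left(-8\right) \left(-4\right) + 438 = 32 + 438 = 470$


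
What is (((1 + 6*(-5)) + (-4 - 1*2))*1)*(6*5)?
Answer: -1050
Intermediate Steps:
(((1 + 6*(-5)) + (-4 - 1*2))*1)*(6*5) = (((1 - 30) + (-4 - 2))*1)*30 = ((-29 - 6)*1)*30 = -35*1*30 = -35*30 = -1050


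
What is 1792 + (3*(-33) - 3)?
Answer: 1690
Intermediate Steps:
1792 + (3*(-33) - 3) = 1792 + (-99 - 3) = 1792 - 102 = 1690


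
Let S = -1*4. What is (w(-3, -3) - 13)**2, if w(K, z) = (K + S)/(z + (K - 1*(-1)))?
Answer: 3364/25 ≈ 134.56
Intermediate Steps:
S = -4
w(K, z) = (-4 + K)/(1 + K + z) (w(K, z) = (K - 4)/(z + (K - 1*(-1))) = (-4 + K)/(z + (K + 1)) = (-4 + K)/(z + (1 + K)) = (-4 + K)/(1 + K + z))
(w(-3, -3) - 13)**2 = ((-4 - 3)/(1 - 3 - 3) - 13)**2 = (-7/(-5) - 13)**2 = (-1/5*(-7) - 13)**2 = (7/5 - 13)**2 = (-58/5)**2 = 3364/25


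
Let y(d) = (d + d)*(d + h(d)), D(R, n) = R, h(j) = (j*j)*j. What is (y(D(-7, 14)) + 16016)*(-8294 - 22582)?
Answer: -645802416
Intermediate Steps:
h(j) = j**3 (h(j) = j**2*j = j**3)
y(d) = 2*d*(d + d**3) (y(d) = (d + d)*(d + d**3) = (2*d)*(d + d**3) = 2*d*(d + d**3))
(y(D(-7, 14)) + 16016)*(-8294 - 22582) = (2*(-7)**2*(1 + (-7)**2) + 16016)*(-8294 - 22582) = (2*49*(1 + 49) + 16016)*(-30876) = (2*49*50 + 16016)*(-30876) = (4900 + 16016)*(-30876) = 20916*(-30876) = -645802416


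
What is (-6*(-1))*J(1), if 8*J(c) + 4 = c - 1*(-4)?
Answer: 3/4 ≈ 0.75000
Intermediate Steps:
J(c) = c/8 (J(c) = -1/2 + (c - 1*(-4))/8 = -1/2 + (c + 4)/8 = -1/2 + (4 + c)/8 = -1/2 + (1/2 + c/8) = c/8)
(-6*(-1))*J(1) = (-6*(-1))*((1/8)*1) = 6*(1/8) = 3/4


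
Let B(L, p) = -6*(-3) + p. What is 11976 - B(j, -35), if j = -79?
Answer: 11993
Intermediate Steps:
B(L, p) = 18 + p
11976 - B(j, -35) = 11976 - (18 - 35) = 11976 - 1*(-17) = 11976 + 17 = 11993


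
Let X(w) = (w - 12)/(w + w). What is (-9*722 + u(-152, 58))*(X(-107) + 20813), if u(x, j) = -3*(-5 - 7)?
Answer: -14391200331/107 ≈ -1.3450e+8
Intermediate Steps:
u(x, j) = 36 (u(x, j) = -3*(-12) = 36)
X(w) = (-12 + w)/(2*w) (X(w) = (-12 + w)/((2*w)) = (-12 + w)*(1/(2*w)) = (-12 + w)/(2*w))
(-9*722 + u(-152, 58))*(X(-107) + 20813) = (-9*722 + 36)*((½)*(-12 - 107)/(-107) + 20813) = (-6498 + 36)*((½)*(-1/107)*(-119) + 20813) = -6462*(119/214 + 20813) = -6462*4454101/214 = -14391200331/107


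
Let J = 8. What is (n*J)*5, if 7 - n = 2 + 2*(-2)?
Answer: 360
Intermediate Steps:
n = 9 (n = 7 - (2 + 2*(-2)) = 7 - (2 - 4) = 7 - 1*(-2) = 7 + 2 = 9)
(n*J)*5 = (9*8)*5 = 72*5 = 360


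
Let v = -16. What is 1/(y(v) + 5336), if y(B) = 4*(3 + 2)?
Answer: 1/5356 ≈ 0.00018671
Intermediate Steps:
y(B) = 20 (y(B) = 4*5 = 20)
1/(y(v) + 5336) = 1/(20 + 5336) = 1/5356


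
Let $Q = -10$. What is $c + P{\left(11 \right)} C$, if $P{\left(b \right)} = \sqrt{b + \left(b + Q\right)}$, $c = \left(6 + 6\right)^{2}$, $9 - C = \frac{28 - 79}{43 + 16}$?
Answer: $144 + \frac{1164 \sqrt{3}}{59} \approx 178.17$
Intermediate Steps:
$C = \frac{582}{59}$ ($C = 9 - \frac{28 - 79}{43 + 16} = 9 - - \frac{51}{59} = 9 + \frac{51}{59} = \frac{582}{59} \approx 9.8644$)
$c = 144$ ($c = 12^{2} = 144$)
$P{\left(b \right)} = \sqrt{-10 + 2 b}$ ($P{\left(b \right)} = \sqrt{b + \left(b - 10\right)} = \sqrt{b + \left(-10 + b\right)} = \sqrt{-10 + 2 b}$)
$c + P{\left(11 \right)} C = 144 + \sqrt{-10 + 2 \cdot 11} \cdot \frac{582}{59} = 144 + \sqrt{-10 + 22} \cdot \frac{582}{59} = 144 + \sqrt{12} \cdot \frac{582}{59} = 144 + 2 \sqrt{3} \cdot \frac{582}{59} = 144 + \frac{1164 \sqrt{3}}{59}$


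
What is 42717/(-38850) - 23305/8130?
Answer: -20878141/5264175 ≈ -3.9661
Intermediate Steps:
42717/(-38850) - 23305/8130 = 42717*(-1/38850) - 23305*1/8130 = -14239/12950 - 4661/1626 = -20878141/5264175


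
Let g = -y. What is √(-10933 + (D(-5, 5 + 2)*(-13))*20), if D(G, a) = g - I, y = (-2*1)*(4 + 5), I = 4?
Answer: I*√14573 ≈ 120.72*I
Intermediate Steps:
y = -18 (y = -2*9 = -18)
g = 18 (g = -1*(-18) = 18)
D(G, a) = 14 (D(G, a) = 18 - 1*4 = 18 - 4 = 14)
√(-10933 + (D(-5, 5 + 2)*(-13))*20) = √(-10933 + (14*(-13))*20) = √(-10933 - 182*20) = √(-10933 - 3640) = √(-14573) = I*√14573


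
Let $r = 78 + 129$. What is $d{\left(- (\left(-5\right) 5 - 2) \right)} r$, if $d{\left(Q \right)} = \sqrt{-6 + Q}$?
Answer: $207 \sqrt{21} \approx 948.59$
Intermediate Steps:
$r = 207$
$d{\left(- (\left(-5\right) 5 - 2) \right)} r = \sqrt{-6 - \left(\left(-5\right) 5 - 2\right)} 207 = \sqrt{-6 - \left(-25 - 2\right)} 207 = \sqrt{-6 - -27} \cdot 207 = \sqrt{-6 + 27} \cdot 207 = \sqrt{21} \cdot 207 = 207 \sqrt{21}$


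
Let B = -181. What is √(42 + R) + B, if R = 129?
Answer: -181 + 3*√19 ≈ -167.92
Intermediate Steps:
√(42 + R) + B = √(42 + 129) - 181 = √171 - 181 = 3*√19 - 181 = -181 + 3*√19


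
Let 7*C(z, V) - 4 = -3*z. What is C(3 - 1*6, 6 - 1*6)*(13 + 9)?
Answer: 286/7 ≈ 40.857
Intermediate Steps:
C(z, V) = 4/7 - 3*z/7 (C(z, V) = 4/7 + (-3*z)/7 = 4/7 - 3*z/7)
C(3 - 1*6, 6 - 1*6)*(13 + 9) = (4/7 - 3*(3 - 1*6)/7)*(13 + 9) = (4/7 - 3*(3 - 6)/7)*22 = (4/7 - 3/7*(-3))*22 = (4/7 + 9/7)*22 = (13/7)*22 = 286/7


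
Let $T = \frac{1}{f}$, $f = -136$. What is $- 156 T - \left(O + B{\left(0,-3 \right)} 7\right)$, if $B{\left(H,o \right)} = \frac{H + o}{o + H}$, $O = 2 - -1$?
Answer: $- \frac{301}{34} \approx -8.8529$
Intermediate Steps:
$O = 3$ ($O = 2 + 1 = 3$)
$B{\left(H,o \right)} = 1$ ($B{\left(H,o \right)} = \frac{H + o}{H + o} = 1$)
$T = - \frac{1}{136}$ ($T = \frac{1}{-136} = - \frac{1}{136} \approx -0.0073529$)
$- 156 T - \left(O + B{\left(0,-3 \right)} 7\right) = \left(-156\right) \left(- \frac{1}{136}\right) - \left(3 + 1 \cdot 7\right) = \frac{39}{34} - \left(3 + 7\right) = \frac{39}{34} - 10 = - \frac{301}{34}$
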